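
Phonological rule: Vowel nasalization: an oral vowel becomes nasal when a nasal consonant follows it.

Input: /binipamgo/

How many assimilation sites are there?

/i/ before nasal /n/ → [ĩ]
/a/ before nasal /m/ → [ã]
2 segments change.

2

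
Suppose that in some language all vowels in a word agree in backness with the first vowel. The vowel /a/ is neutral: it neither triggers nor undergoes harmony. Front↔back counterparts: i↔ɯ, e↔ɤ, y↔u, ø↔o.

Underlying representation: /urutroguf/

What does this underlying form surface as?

no segment meets the rule's conditions; no change.

[urutroguf]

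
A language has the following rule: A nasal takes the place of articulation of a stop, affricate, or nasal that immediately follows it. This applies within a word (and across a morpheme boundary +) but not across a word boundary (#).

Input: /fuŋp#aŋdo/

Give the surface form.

[fump#ando]

/ŋ/ before /p/ (labial) → [m]
/ŋ/ before /d/ (alveolar) → [n]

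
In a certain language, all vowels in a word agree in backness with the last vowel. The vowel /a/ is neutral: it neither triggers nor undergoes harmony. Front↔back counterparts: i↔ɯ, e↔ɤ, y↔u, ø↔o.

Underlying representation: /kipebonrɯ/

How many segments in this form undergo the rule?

/i/ harmonizes with /ɯ/ ([+back]) → [ɯ]
/e/ harmonizes with /ɯ/ ([+back]) → [ɤ]
2 segments change.

2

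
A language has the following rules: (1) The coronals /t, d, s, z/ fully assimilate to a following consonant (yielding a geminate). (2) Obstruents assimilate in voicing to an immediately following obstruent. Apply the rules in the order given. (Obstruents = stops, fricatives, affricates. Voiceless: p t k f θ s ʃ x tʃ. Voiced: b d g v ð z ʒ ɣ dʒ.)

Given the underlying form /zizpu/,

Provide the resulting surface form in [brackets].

Rule 1: /z/ before /p/ → [p] (total assimilation)
After rule 1: zippu
Rule 2: no segment meets the rule's conditions; no change.

[zippu]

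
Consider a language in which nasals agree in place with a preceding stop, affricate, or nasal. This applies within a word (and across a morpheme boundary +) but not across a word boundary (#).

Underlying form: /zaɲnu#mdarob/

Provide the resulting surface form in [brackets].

/n/ after /ɲ/ (palatal) → [ɲ]

[zaɲɲu#mdarob]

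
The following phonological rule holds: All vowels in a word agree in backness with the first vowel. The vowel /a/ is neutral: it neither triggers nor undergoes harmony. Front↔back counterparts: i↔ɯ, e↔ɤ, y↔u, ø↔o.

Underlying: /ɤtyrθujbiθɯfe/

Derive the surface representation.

[ɤturθujbɯθɯfɤ]

/y/ harmonizes with /ɤ/ ([+back]) → [u]
/i/ harmonizes with /ɤ/ ([+back]) → [ɯ]
/e/ harmonizes with /ɤ/ ([+back]) → [ɤ]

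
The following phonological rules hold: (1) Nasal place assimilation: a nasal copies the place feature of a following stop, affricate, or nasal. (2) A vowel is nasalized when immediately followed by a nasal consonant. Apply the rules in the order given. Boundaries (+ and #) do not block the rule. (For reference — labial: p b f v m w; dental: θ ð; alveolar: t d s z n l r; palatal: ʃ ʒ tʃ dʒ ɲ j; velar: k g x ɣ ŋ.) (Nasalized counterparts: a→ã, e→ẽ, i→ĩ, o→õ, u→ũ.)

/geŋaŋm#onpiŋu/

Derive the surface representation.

[gẽŋãmm#õmpĩŋu]

Rule 1: /ŋ/ before /m/ (labial) → [m]
Rule 1: /n/ before /p/ (labial) → [m]
After rule 1: geŋamm#ompiŋu
Rule 2: /e/ before nasal /ŋ/ → [ẽ]
Rule 2: /a/ before nasal /m/ → [ã]
Rule 2: /o/ before nasal /m/ → [õ]
Rule 2: /i/ before nasal /ŋ/ → [ĩ]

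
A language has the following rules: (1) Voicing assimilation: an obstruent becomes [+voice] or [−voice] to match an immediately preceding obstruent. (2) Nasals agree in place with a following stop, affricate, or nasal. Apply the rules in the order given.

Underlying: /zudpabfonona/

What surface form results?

Rule 1: /p/ after /d/ (voiced) → [b]
Rule 1: /f/ after /b/ (voiced) → [v]
After rule 1: zudbabvonona
Rule 2: no segment meets the rule's conditions; no change.

[zudbabvonona]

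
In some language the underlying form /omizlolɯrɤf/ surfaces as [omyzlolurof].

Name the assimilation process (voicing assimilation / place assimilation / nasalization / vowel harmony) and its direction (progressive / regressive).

/i/→[y] /ɯ/→[u] /ɤ/→[o].
Vowels agree with the first vowel, so the harmony is progressive.

vowel harmony, progressive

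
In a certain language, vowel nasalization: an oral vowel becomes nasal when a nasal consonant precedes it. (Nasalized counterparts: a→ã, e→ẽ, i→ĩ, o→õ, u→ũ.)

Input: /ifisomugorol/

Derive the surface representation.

[ifisomũgorol]

/u/ after nasal /m/ → [ũ]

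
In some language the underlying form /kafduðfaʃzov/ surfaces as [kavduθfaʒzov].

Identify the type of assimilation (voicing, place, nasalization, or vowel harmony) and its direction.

/f/→[v] /ð/→[θ] /ʃ/→[ʒ].
Each target copies a feature from the following segment, so the direction is regressive.

voicing assimilation, regressive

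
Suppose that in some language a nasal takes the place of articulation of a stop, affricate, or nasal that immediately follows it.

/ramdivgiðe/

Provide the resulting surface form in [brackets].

/m/ before /d/ (alveolar) → [n]

[randivgiðe]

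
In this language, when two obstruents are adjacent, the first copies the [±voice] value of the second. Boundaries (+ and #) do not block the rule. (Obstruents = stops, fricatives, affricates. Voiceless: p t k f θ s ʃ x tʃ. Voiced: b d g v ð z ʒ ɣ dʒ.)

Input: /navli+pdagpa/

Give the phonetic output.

[navli+bdakpa]

/p/ before /d/ (voiced) → [b]
/g/ before /p/ (voiceless) → [k]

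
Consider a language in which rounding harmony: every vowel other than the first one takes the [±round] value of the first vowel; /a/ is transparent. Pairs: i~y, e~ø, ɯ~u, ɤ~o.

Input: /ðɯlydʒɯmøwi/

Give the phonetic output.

[ðɯlidʒɯmewi]

/y/ harmonizes with /ɯ/ ([-round]) → [i]
/ø/ harmonizes with /ɯ/ ([-round]) → [e]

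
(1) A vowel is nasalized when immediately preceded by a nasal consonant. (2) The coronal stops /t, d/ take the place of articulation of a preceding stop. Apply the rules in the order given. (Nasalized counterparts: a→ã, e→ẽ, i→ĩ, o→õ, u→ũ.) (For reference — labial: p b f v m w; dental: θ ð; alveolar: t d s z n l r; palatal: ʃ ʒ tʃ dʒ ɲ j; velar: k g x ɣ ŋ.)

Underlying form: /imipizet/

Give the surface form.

[imĩpizet]

Rule 1: /i/ after nasal /m/ → [ĩ]
After rule 1: imĩpizet
Rule 2: no segment meets the rule's conditions; no change.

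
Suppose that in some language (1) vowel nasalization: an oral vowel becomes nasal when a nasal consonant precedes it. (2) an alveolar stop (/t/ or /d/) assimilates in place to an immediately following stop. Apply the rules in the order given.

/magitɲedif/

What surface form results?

[mãgitɲẽdif]

Rule 1: /a/ after nasal /m/ → [ã]
Rule 1: /e/ after nasal /ɲ/ → [ẽ]
After rule 1: mãgitɲẽdif
Rule 2: no segment meets the rule's conditions; no change.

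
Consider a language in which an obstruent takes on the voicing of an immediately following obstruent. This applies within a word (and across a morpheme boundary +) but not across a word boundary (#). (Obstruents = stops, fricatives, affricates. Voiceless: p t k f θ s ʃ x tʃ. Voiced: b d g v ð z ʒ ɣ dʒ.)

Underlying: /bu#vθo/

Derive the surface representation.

[bu#fθo]

/v/ before /θ/ (voiceless) → [f]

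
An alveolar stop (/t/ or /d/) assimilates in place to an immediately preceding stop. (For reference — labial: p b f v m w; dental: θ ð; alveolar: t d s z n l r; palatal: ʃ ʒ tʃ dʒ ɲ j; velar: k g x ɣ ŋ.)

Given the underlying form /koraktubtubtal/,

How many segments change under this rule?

3

/t/ after /k/ (velar) → [k]
/t/ after /b/ (labial) → [p]
/t/ after /b/ (labial) → [p]
3 segments change.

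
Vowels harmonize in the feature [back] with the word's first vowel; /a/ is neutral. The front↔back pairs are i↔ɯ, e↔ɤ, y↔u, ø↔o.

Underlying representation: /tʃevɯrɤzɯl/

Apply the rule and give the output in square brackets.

[tʃevirezil]

/ɯ/ harmonizes with /e/ ([-back]) → [i]
/ɤ/ harmonizes with /e/ ([-back]) → [e]
/ɯ/ harmonizes with /e/ ([-back]) → [i]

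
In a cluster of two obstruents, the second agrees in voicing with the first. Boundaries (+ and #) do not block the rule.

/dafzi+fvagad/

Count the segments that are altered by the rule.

2

/z/ after /f/ (voiceless) → [s]
/v/ after /f/ (voiceless) → [f]
2 segments change.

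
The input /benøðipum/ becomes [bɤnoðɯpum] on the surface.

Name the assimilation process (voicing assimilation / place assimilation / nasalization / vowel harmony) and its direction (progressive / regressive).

/e/→[ɤ] /ø/→[o] /i/→[ɯ].
Vowels agree with the last vowel, so the harmony is regressive.

vowel harmony, regressive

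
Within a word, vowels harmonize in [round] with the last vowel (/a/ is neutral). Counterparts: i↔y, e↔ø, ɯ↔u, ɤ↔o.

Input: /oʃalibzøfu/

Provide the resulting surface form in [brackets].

/i/ harmonizes with /u/ ([+round]) → [y]

[oʃalybzøfu]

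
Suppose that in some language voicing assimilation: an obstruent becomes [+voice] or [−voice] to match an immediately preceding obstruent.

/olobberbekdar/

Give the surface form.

/d/ after /k/ (voiceless) → [t]

[olobberbektar]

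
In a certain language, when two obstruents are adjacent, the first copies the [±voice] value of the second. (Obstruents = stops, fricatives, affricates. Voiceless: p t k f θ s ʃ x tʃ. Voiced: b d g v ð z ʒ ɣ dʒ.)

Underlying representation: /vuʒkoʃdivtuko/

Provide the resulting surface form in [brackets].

/ʒ/ before /k/ (voiceless) → [ʃ]
/ʃ/ before /d/ (voiced) → [ʒ]
/v/ before /t/ (voiceless) → [f]

[vuʃkoʒdiftuko]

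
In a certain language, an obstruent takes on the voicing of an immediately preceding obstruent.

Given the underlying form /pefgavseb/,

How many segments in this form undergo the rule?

2

/g/ after /f/ (voiceless) → [k]
/s/ after /v/ (voiced) → [z]
2 segments change.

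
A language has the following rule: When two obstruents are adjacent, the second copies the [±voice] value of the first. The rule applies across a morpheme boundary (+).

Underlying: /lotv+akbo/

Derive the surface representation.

/v/ after /t/ (voiceless) → [f]
/b/ after /k/ (voiceless) → [p]

[lotf+akpo]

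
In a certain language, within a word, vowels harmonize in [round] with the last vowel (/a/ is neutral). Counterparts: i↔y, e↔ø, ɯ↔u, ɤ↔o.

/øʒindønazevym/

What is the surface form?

[øʒyndønazøvym]

/i/ harmonizes with /y/ ([+round]) → [y]
/e/ harmonizes with /y/ ([+round]) → [ø]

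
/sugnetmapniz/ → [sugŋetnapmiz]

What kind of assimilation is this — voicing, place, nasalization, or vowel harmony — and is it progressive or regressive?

place assimilation, progressive

/n/→[ŋ] /m/→[n] /n/→[m].
Each target copies a feature from the preceding segment, so the direction is progressive.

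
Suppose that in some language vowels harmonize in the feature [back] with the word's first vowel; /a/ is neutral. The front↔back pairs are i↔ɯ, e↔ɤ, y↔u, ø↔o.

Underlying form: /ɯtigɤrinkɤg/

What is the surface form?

[ɯtɯgɤrɯnkɤg]

/i/ harmonizes with /ɯ/ ([+back]) → [ɯ]
/i/ harmonizes with /ɯ/ ([+back]) → [ɯ]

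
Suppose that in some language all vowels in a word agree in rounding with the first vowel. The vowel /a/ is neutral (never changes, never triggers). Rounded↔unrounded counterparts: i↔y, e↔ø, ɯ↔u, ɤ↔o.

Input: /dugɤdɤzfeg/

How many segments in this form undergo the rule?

3

/ɤ/ harmonizes with /u/ ([+round]) → [o]
/ɤ/ harmonizes with /u/ ([+round]) → [o]
/e/ harmonizes with /u/ ([+round]) → [ø]
3 segments change.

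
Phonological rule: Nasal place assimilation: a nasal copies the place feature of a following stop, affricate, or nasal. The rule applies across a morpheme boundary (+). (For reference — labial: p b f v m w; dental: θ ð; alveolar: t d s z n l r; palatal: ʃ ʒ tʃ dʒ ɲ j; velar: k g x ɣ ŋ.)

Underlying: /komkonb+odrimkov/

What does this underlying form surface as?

[koŋkomb+odriŋkov]

/m/ before /k/ (velar) → [ŋ]
/n/ before /b/ (labial) → [m]
/m/ before /k/ (velar) → [ŋ]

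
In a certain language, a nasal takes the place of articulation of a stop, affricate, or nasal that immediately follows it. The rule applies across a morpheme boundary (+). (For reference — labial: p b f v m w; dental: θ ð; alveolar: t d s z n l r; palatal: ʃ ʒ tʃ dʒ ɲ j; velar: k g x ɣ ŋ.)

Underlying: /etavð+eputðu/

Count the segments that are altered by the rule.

No segment meets the rule's conditions.

0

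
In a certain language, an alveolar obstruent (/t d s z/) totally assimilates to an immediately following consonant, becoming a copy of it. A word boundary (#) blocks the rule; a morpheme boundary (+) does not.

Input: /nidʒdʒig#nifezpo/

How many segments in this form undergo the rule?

/z/ before /p/ → [p] (total assimilation)
1 segment changes.

1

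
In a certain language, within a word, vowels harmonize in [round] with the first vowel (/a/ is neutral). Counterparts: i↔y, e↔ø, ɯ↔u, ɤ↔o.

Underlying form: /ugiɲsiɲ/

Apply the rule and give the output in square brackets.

[ugyɲsyɲ]

/i/ harmonizes with /u/ ([+round]) → [y]
/i/ harmonizes with /u/ ([+round]) → [y]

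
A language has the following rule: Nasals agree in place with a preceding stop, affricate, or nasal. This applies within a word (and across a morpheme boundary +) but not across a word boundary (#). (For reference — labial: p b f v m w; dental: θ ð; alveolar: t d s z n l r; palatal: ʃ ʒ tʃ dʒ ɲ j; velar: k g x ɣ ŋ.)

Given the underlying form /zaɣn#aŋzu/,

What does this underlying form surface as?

[zaɣn#aŋzu]

no segment meets the rule's conditions; no change.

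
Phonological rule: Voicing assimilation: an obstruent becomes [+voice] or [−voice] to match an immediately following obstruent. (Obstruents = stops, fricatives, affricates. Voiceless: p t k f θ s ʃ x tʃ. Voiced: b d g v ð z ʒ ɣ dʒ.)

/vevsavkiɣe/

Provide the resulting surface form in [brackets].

/v/ before /s/ (voiceless) → [f]
/v/ before /k/ (voiceless) → [f]

[vefsafkiɣe]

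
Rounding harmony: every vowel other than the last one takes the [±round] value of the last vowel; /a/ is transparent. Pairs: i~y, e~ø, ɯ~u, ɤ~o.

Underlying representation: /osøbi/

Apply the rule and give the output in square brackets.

/o/ harmonizes with /i/ ([-round]) → [ɤ]
/ø/ harmonizes with /i/ ([-round]) → [e]

[ɤsebi]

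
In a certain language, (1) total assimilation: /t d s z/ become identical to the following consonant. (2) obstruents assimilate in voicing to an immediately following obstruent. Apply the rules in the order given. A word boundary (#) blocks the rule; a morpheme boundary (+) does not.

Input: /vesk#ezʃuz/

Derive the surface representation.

[vekk#eʃʃuz]

Rule 1: /s/ before /k/ → [k] (total assimilation)
Rule 1: /z/ before /ʃ/ → [ʃ] (total assimilation)
After rule 1: vekk#eʃʃuz
Rule 2: no segment meets the rule's conditions; no change.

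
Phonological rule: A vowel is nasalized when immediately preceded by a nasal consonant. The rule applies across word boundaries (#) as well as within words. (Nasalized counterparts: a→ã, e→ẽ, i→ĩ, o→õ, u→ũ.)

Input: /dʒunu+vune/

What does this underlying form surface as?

/u/ after nasal /n/ → [ũ]
/e/ after nasal /n/ → [ẽ]

[dʒunũ+vunẽ]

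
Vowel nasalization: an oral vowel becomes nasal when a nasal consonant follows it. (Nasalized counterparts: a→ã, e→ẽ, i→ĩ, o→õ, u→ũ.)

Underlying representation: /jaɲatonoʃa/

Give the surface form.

/a/ before nasal /ɲ/ → [ã]
/o/ before nasal /n/ → [õ]

[jãɲatõnoʃa]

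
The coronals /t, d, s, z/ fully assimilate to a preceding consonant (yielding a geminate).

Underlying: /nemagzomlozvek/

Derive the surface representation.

/z/ after /g/ → [g] (total assimilation)

[nemaggomlozvek]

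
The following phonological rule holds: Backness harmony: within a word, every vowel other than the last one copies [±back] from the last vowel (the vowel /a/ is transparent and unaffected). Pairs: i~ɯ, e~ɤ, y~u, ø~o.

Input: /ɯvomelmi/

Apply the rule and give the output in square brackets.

/ɯ/ harmonizes with /i/ ([-back]) → [i]
/o/ harmonizes with /i/ ([-back]) → [ø]

[ivømelmi]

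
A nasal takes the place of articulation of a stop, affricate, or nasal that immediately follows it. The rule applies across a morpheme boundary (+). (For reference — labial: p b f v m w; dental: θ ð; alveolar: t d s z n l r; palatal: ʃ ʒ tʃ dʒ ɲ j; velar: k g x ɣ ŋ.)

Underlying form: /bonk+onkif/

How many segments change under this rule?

/n/ before /k/ (velar) → [ŋ]
/n/ before /k/ (velar) → [ŋ]
2 segments change.

2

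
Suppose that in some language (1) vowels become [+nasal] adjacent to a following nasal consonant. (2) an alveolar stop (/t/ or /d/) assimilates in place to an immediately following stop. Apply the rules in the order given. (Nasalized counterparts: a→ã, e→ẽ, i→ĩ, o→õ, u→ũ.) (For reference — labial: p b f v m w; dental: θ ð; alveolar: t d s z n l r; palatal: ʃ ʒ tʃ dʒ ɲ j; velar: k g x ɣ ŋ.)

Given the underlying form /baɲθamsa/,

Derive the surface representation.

[bãɲθãmsa]

Rule 1: /a/ before nasal /ɲ/ → [ã]
Rule 1: /a/ before nasal /m/ → [ã]
After rule 1: bãɲθãmsa
Rule 2: no segment meets the rule's conditions; no change.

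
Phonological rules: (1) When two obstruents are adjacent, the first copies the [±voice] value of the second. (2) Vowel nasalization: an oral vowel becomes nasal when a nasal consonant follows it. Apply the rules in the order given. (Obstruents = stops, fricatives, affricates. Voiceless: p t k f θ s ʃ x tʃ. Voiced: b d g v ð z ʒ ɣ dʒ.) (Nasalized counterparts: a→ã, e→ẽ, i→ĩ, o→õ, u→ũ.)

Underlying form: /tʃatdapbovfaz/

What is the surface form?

[tʃaddabboffaz]

Rule 1: /t/ before /d/ (voiced) → [d]
Rule 1: /p/ before /b/ (voiced) → [b]
Rule 1: /v/ before /f/ (voiceless) → [f]
After rule 1: tʃaddabboffaz
Rule 2: no segment meets the rule's conditions; no change.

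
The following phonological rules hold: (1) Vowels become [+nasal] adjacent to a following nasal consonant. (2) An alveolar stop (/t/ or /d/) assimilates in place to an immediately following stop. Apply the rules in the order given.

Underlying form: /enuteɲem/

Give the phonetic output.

Rule 1: /e/ before nasal /n/ → [ẽ]
Rule 1: /e/ before nasal /ɲ/ → [ẽ]
Rule 1: /e/ before nasal /m/ → [ẽ]
After rule 1: ẽnutẽɲẽm
Rule 2: no segment meets the rule's conditions; no change.

[ẽnutẽɲẽm]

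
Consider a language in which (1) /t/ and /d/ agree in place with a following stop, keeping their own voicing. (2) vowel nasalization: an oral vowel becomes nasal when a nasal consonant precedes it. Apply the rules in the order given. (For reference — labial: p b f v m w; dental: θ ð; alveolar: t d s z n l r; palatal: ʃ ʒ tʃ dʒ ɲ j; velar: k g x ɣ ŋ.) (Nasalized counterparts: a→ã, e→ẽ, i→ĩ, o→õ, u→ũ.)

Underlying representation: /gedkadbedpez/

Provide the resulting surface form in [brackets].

Rule 1: /d/ before /k/ (velar) → [g]
Rule 1: /d/ before /b/ (labial) → [b]
Rule 1: /d/ before /p/ (labial) → [b]
After rule 1: gegkabbebpez
Rule 2: no segment meets the rule's conditions; no change.

[gegkabbebpez]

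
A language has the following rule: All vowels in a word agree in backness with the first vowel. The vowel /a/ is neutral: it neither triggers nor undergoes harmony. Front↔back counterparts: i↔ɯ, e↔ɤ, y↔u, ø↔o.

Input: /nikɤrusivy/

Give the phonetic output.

[nikerysivy]

/ɤ/ harmonizes with /i/ ([-back]) → [e]
/u/ harmonizes with /i/ ([-back]) → [y]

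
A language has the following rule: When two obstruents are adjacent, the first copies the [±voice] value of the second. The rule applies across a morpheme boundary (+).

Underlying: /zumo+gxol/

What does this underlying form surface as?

[zumo+kxol]

/g/ before /x/ (voiceless) → [k]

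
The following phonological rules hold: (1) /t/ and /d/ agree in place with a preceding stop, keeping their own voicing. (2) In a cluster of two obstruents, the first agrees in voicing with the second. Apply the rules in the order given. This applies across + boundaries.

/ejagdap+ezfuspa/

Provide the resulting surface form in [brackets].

Rule 1: /d/ after /g/ (velar) → [g]
After rule 1: ejaggap+ezfuspa
Rule 2: /z/ before /f/ (voiceless) → [s]

[ejaggap+esfuspa]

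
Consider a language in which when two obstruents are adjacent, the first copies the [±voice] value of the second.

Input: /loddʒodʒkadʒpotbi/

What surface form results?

/dʒ/ before /k/ (voiceless) → [tʃ]
/dʒ/ before /p/ (voiceless) → [tʃ]
/t/ before /b/ (voiced) → [d]

[loddʒotʃkatʃpodbi]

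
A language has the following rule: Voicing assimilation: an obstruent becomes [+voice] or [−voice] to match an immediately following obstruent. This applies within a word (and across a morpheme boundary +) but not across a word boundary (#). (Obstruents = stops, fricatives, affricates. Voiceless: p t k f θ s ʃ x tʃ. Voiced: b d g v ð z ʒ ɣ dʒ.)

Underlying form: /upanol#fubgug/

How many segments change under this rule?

No segment meets the rule's conditions.

0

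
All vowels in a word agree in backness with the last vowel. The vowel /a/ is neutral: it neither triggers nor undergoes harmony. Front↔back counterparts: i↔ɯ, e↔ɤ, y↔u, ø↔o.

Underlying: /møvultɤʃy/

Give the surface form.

/u/ harmonizes with /y/ ([-back]) → [y]
/ɤ/ harmonizes with /y/ ([-back]) → [e]

[møvylteʃy]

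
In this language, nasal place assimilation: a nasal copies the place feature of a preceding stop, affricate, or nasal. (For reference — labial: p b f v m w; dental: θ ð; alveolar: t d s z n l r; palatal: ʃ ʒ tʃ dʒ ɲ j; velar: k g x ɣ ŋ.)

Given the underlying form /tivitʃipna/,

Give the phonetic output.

[tivitʃipma]

/n/ after /p/ (labial) → [m]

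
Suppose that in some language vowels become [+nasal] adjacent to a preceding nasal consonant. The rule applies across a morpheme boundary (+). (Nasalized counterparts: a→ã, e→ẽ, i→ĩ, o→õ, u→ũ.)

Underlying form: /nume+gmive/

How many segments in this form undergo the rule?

3

/u/ after nasal /n/ → [ũ]
/e/ after nasal /m/ → [ẽ]
/i/ after nasal /m/ → [ĩ]
3 segments change.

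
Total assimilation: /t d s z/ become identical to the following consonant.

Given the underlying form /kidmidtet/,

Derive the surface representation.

[kimmittet]

/d/ before /m/ → [m] (total assimilation)
/d/ before /t/ → [t] (total assimilation)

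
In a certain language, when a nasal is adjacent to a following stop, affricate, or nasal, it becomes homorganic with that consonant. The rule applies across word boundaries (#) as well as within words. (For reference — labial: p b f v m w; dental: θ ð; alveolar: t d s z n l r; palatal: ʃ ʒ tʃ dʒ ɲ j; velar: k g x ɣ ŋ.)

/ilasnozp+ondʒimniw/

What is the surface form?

/n/ before /dʒ/ (palatal) → [ɲ]
/m/ before /n/ (alveolar) → [n]

[ilasnozp+oɲdʒinniw]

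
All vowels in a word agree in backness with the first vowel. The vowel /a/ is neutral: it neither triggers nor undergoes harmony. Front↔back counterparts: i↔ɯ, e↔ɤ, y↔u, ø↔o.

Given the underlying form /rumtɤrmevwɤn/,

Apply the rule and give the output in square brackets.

/e/ harmonizes with /u/ ([+back]) → [ɤ]

[rumtɤrmɤvwɤn]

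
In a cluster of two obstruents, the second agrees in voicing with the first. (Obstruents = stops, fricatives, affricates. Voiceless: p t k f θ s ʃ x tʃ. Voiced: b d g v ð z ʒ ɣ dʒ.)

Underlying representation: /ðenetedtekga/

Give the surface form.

[ðeneteddekka]

/t/ after /d/ (voiced) → [d]
/g/ after /k/ (voiceless) → [k]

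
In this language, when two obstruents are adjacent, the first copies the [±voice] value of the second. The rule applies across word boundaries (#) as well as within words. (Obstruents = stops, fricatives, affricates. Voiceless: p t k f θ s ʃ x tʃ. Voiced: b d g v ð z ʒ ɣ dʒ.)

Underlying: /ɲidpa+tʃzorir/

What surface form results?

[ɲitpa+dʒzorir]

/d/ before /p/ (voiceless) → [t]
/tʃ/ before /z/ (voiced) → [dʒ]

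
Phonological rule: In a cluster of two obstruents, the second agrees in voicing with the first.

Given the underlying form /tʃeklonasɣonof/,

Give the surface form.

/ɣ/ after /s/ (voiceless) → [x]

[tʃeklonasxonof]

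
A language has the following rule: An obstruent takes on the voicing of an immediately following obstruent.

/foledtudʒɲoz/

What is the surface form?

/d/ before /t/ (voiceless) → [t]

[folettudʒɲoz]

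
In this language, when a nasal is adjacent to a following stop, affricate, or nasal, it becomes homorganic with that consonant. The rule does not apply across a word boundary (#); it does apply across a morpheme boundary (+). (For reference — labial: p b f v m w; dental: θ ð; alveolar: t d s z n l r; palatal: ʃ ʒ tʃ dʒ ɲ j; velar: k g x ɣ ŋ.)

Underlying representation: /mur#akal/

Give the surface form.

[mur#akal]

no segment meets the rule's conditions; no change.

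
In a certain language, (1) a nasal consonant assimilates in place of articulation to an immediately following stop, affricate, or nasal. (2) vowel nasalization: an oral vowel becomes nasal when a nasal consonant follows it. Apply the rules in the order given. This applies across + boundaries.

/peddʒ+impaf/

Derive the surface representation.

[peddʒ+ĩmpaf]

Rule 1: no segment meets the rule's conditions; no change.
After rule 1: peddʒ+impaf
Rule 2: /i/ before nasal /m/ → [ĩ]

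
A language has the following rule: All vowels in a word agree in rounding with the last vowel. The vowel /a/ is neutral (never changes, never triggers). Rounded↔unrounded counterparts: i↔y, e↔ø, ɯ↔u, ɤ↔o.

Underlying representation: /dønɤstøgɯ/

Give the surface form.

/ø/ harmonizes with /ɯ/ ([-round]) → [e]
/ø/ harmonizes with /ɯ/ ([-round]) → [e]

[denɤstegɯ]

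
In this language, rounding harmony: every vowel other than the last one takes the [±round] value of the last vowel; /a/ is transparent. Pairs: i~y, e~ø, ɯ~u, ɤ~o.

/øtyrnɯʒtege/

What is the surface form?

[etirnɯʒtege]

/ø/ harmonizes with /e/ ([-round]) → [e]
/y/ harmonizes with /e/ ([-round]) → [i]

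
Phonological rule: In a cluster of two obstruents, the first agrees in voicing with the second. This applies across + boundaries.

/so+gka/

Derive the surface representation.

[so+kka]

/g/ before /k/ (voiceless) → [k]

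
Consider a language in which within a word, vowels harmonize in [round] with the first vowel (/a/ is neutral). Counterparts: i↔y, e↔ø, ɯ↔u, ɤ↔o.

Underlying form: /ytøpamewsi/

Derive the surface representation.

/e/ harmonizes with /y/ ([+round]) → [ø]
/i/ harmonizes with /y/ ([+round]) → [y]

[ytøpamøwsy]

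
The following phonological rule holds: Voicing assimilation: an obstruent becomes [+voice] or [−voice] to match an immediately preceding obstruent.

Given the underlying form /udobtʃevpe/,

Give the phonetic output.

/tʃ/ after /b/ (voiced) → [dʒ]
/p/ after /v/ (voiced) → [b]

[udobdʒevbe]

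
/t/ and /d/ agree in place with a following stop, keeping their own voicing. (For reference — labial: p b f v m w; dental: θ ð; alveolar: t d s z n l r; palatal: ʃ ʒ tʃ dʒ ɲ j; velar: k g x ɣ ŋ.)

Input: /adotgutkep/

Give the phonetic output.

[adokgukkep]

/t/ before /g/ (velar) → [k]
/t/ before /k/ (velar) → [k]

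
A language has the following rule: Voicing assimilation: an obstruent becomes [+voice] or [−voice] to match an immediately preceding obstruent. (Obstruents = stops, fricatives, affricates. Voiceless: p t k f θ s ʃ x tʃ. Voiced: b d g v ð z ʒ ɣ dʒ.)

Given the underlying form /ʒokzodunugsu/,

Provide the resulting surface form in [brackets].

/z/ after /k/ (voiceless) → [s]
/s/ after /g/ (voiced) → [z]

[ʒoksodunugzu]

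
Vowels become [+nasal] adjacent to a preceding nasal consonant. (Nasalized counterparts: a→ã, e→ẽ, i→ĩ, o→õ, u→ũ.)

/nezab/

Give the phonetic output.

[nẽzab]

/e/ after nasal /n/ → [ẽ]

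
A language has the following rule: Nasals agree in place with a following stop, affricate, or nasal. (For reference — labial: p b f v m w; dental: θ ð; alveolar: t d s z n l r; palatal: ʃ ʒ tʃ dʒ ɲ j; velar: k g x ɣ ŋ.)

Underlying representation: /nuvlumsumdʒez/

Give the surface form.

/m/ before /dʒ/ (palatal) → [ɲ]

[nuvlumsuɲdʒez]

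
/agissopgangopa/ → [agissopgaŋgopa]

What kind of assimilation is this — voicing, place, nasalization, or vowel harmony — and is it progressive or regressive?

/n/→[ŋ].
Each target copies a feature from the following segment, so the direction is regressive.

place assimilation, regressive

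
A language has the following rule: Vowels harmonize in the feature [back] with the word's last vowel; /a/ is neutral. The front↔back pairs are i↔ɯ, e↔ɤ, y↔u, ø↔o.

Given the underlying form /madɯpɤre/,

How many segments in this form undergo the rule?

2

/ɯ/ harmonizes with /e/ ([-back]) → [i]
/ɤ/ harmonizes with /e/ ([-back]) → [e]
2 segments change.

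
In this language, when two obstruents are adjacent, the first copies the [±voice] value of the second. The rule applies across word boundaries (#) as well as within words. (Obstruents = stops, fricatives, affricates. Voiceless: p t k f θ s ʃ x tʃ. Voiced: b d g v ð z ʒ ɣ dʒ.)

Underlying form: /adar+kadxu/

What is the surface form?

/d/ before /x/ (voiceless) → [t]

[adar+katxu]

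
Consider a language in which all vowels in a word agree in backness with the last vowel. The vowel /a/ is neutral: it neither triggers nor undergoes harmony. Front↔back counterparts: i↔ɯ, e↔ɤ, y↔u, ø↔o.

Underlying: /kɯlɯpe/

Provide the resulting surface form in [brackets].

/ɯ/ harmonizes with /e/ ([-back]) → [i]
/ɯ/ harmonizes with /e/ ([-back]) → [i]

[kilipe]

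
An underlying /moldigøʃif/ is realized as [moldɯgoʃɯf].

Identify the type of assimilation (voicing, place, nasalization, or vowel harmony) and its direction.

vowel harmony, progressive

/i/→[ɯ] /ø/→[o] /i/→[ɯ].
Vowels agree with the first vowel, so the harmony is progressive.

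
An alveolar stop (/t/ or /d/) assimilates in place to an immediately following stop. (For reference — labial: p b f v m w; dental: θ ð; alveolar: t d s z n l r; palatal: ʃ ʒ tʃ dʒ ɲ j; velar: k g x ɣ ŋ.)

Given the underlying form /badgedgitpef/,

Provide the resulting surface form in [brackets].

[baggeggippef]

/d/ before /g/ (velar) → [g]
/d/ before /g/ (velar) → [g]
/t/ before /p/ (labial) → [p]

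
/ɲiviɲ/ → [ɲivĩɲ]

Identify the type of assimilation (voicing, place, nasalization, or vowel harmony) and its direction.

nasalization, regressive

/i/→[ĩ].
Each target copies a feature from the following segment, so the direction is regressive.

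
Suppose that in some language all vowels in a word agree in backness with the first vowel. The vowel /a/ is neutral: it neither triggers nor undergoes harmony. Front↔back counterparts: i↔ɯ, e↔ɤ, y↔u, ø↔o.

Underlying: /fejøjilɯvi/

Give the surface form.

[fejøjilivi]

/ɯ/ harmonizes with /e/ ([-back]) → [i]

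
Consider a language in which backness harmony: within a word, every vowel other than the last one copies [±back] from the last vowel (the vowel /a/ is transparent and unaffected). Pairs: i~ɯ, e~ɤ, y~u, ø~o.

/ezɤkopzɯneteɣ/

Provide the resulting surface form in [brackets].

[ezekøpzineteɣ]

/ɤ/ harmonizes with /e/ ([-back]) → [e]
/o/ harmonizes with /e/ ([-back]) → [ø]
/ɯ/ harmonizes with /e/ ([-back]) → [i]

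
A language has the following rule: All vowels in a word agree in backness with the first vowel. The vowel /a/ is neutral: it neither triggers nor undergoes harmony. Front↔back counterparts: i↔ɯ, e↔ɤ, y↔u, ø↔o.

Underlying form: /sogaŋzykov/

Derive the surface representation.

/y/ harmonizes with /o/ ([+back]) → [u]

[sogaŋzukov]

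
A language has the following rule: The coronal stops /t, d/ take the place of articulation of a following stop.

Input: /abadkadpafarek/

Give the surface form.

/d/ before /k/ (velar) → [g]
/d/ before /p/ (labial) → [b]

[abagkabpafarek]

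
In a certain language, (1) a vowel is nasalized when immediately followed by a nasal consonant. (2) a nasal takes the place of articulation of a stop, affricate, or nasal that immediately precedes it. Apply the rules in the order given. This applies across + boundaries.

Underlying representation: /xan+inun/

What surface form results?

[xãn+ĩnũn]

Rule 1: /a/ before nasal /n/ → [ã]
Rule 1: /i/ before nasal /n/ → [ĩ]
Rule 1: /u/ before nasal /n/ → [ũ]
After rule 1: xãn+ĩnũn
Rule 2: no segment meets the rule's conditions; no change.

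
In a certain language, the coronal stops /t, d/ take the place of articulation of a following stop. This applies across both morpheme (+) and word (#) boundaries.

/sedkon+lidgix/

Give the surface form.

[segkon+liggix]

/d/ before /k/ (velar) → [g]
/d/ before /g/ (velar) → [g]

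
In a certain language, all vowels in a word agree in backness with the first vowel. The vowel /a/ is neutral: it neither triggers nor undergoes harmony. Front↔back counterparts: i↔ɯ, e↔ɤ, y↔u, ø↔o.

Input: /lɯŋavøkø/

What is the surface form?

/ø/ harmonizes with /ɯ/ ([+back]) → [o]
/ø/ harmonizes with /ɯ/ ([+back]) → [o]

[lɯŋavoko]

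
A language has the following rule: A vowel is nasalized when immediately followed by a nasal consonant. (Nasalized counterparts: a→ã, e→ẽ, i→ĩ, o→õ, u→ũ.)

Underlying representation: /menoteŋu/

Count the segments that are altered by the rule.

/e/ before nasal /n/ → [ẽ]
/e/ before nasal /ŋ/ → [ẽ]
2 segments change.

2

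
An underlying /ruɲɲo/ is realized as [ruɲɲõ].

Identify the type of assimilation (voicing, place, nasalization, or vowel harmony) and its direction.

nasalization, progressive

/o/→[õ].
Each target copies a feature from the preceding segment, so the direction is progressive.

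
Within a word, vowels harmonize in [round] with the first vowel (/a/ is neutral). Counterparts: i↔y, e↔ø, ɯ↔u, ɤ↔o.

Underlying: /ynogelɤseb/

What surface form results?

[ynogølosøb]

/e/ harmonizes with /y/ ([+round]) → [ø]
/ɤ/ harmonizes with /y/ ([+round]) → [o]
/e/ harmonizes with /y/ ([+round]) → [ø]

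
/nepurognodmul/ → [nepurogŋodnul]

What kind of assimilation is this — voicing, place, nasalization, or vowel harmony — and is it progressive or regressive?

/n/→[ŋ] /m/→[n].
Each target copies a feature from the preceding segment, so the direction is progressive.

place assimilation, progressive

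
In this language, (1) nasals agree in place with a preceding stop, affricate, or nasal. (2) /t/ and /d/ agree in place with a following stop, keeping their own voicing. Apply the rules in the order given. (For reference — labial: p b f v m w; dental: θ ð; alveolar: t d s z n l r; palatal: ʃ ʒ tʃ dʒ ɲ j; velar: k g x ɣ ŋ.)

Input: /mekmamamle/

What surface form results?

Rule 1: /m/ after /k/ (velar) → [ŋ]
After rule 1: mekŋamamle
Rule 2: no segment meets the rule's conditions; no change.

[mekŋamamle]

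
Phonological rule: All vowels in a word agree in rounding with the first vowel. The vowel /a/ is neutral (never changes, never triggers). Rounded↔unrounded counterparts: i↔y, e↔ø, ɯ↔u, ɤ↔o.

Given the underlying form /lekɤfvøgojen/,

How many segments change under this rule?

2

/ø/ harmonizes with /e/ ([-round]) → [e]
/o/ harmonizes with /e/ ([-round]) → [ɤ]
2 segments change.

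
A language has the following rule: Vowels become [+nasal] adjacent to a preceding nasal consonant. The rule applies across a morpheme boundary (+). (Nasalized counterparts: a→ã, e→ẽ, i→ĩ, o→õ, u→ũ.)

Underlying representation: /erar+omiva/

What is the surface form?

/i/ after nasal /m/ → [ĩ]

[erar+omĩva]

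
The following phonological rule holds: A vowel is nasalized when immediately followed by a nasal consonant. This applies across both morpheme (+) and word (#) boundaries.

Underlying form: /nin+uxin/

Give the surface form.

/i/ before nasal /n/ → [ĩ]
/i/ before nasal /n/ → [ĩ]

[nĩn+uxĩn]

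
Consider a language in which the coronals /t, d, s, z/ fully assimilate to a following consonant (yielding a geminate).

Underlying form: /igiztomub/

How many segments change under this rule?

/z/ before /t/ → [t] (total assimilation)
1 segment changes.

1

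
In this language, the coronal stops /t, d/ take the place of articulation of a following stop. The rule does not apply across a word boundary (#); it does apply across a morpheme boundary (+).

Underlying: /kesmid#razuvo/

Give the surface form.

no segment meets the rule's conditions; no change.

[kesmid#razuvo]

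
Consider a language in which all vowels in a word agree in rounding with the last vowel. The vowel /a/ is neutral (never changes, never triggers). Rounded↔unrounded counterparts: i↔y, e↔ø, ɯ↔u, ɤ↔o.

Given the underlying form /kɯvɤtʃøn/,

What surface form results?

[kuvotʃøn]

/ɯ/ harmonizes with /ø/ ([+round]) → [u]
/ɤ/ harmonizes with /ø/ ([+round]) → [o]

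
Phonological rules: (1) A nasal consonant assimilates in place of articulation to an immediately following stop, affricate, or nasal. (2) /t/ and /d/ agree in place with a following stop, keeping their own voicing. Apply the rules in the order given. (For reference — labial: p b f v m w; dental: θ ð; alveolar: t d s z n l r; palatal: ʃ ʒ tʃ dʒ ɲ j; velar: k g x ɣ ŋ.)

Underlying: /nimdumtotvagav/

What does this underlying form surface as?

[ninduntotvagav]

Rule 1: /m/ before /d/ (alveolar) → [n]
Rule 1: /m/ before /t/ (alveolar) → [n]
After rule 1: ninduntotvagav
Rule 2: no segment meets the rule's conditions; no change.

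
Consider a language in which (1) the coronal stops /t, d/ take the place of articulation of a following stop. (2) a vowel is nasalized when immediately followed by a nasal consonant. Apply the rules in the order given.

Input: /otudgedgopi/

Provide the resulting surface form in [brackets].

Rule 1: /d/ before /g/ (velar) → [g]
Rule 1: /d/ before /g/ (velar) → [g]
After rule 1: otuggeggopi
Rule 2: no segment meets the rule's conditions; no change.

[otuggeggopi]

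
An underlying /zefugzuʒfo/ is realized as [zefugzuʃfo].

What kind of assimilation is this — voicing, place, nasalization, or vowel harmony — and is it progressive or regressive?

voicing assimilation, regressive

/ʒ/→[ʃ].
Each target copies a feature from the following segment, so the direction is regressive.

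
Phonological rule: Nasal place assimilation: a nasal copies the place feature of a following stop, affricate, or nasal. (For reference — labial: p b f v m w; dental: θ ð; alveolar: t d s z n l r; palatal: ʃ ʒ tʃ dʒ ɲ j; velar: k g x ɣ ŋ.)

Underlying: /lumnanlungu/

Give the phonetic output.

[lunnanluŋgu]

/m/ before /n/ (alveolar) → [n]
/n/ before /g/ (velar) → [ŋ]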